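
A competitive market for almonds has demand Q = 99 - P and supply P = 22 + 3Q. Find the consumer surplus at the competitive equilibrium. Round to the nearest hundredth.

185.28

Rewriting demand in inverse form: P = 99 - Q.
Setting demand equal to supply, 77 = 4Q, so Q* = 19.25 and P* = 79.75.
Consumer surplus is the triangle under demand above P*: (1/2)(19.25)(99 - 79.75) = (1/2)(19.25)(19.25) = 185.2812.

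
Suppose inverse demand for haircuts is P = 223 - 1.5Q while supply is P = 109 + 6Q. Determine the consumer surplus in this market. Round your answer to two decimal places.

Set 223 - 1.5Q = 109 + 6Q, which gives 114 = 7.5Q, so Q* = 15.2 and P* = 223 - 1.5(15.2) = 200.2.
Consumer surplus is the triangle under demand above P*: (1/2)(15.2)(223 - 200.2) = (1/2)(15.2)(22.8) = 173.28.

173.28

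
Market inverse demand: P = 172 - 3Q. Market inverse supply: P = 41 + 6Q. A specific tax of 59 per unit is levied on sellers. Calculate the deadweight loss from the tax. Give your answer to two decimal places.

193.39

Pre-tax equilibrium: 172 - 3Q = 41 + 6Q gives Q* = 14.5556, P* = 128.3333.
A tax on sellers shifts supply up by 59: 172 - 3Q = 41 + 6Q + 59, so Q_t = 8. Buyers pay P_b = 148; sellers receive P_s = P_b - 59 = 89.
Deadweight loss is the triangle between the curves from Q_t to Q*: (1/2)(14.5556 - 8)(59) = 193.3889.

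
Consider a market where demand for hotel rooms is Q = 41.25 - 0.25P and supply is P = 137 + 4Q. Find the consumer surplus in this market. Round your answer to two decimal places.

24.50

Rewriting demand in inverse form: P = 165 - 4Q.
Setting demand equal to supply, 28 = 8Q, so Q* = 3.5 and P* = 151.
Consumer surplus is the triangle under demand above P*: (1/2)(3.5)(165 - 151) = (1/2)(3.5)(14) = 24.5.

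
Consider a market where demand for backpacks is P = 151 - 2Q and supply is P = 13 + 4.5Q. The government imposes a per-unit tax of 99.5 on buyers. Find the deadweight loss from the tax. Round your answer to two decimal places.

Without the tax, 151 - 2Q = 13 + 4.5Q so Q* = 21.2308 and P* = 108.5385.
With the tax, buyers' net willingness to pay falls by 99.5: (151 - 99.5) - 2Q = 13 + 4.5Q, so Q_t = 5.9231. Buyers pay P_b = 139.1538; sellers receive P_s = P_b - 99.5 = 39.6538.
The welfare triangle lost has base Q* - Q_t = 15.3077 and height t = 99.5, so DWL = (1/2)(15.3077)(99.5) = 761.5577.

761.56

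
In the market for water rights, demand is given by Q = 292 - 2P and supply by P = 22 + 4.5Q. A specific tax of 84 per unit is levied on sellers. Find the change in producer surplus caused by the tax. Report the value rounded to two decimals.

Rewriting demand in inverse form: P = 146 - 0.5Q.
Without the tax, 146 - 0.5Q = 22 + 4.5Q so Q* = 24.8 and P* = 133.6.
A tax on sellers shifts supply up by 84: 146 - 0.5Q = 22 + 4.5Q + 84, so Q_t = 8. Buyers pay P_b = 142; sellers receive P_s = P_b - 84 = 58.
Producers lose the trapezoid between P_s and P* out to Q_t plus the triangle from Q_t to Q*: change in PS = 144 - 1383.84 = -1239.84.

-1239.84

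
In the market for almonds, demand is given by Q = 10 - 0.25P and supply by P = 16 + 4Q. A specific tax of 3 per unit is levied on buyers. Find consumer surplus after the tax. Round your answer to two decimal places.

13.78

Rewriting demand in inverse form: P = 40 - 4Q.
Without the tax, 40 - 4Q = 16 + 4Q so Q* = 3 and P* = 28.
A tax on buyers shifts demand down by 3: (40 - 3) - 4Q = 16 + 4Q, so Q_t = 2.625. Buyers pay P_b = 29.5; sellers receive P_s = P_b - 3 = 26.5.
Consumer surplus is the triangle under demand above P_b: (1/2)(2.625)(40 - 29.5) = 13.7812.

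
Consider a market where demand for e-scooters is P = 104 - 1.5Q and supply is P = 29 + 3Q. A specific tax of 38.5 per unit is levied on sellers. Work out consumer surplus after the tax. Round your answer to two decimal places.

Without the tax, 104 - 1.5Q = 29 + 3Q so Q* = 16.6667 and P* = 79.
With the tax, sellers need 38.5 more per unit: 104 - 1.5Q = 29 + 3Q + 38.5, so Q_t = 8.1111. Buyers pay P_b = 91.8333; sellers receive P_s = P_b - 38.5 = 53.3333.
Consumer surplus is the triangle under demand above P_b: (1/2)(8.1111)(104 - 91.8333) = 49.3426.

49.34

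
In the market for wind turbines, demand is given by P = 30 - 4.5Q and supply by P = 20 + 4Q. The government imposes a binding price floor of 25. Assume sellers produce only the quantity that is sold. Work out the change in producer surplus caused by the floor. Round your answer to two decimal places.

0.32

Free-market equilibrium: 30 - 4.5Q = 20 + 4Q gives Q* = 1.1765, P* = 24.7059.
At the floor price 25, quantity demanded is (30 - 25)/4.5 = 1.1111; demand is the short side, so Q = 1.1111 trades at P = 25.
PS goes from (1/2)(1.1765)(4.7059) = 2.7682 to 3.0864 (computed as (25 - 20)(1.1111) - (1/2)(4)(1.1111)^2), a change of 0.3183.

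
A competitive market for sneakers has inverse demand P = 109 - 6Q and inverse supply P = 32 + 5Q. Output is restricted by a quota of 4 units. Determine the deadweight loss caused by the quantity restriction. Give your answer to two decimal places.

49.50

Unrestricted equilibrium: Q* = (109 - 32)/(6 + 5) = 7.
At Q = 4 the demand price is 109 - 6(4) = 85 and the supply price is 32 + 5(4) = 52.
Deadweight loss is the triangle between the curves from 4 to 7: (1/2)(85 - 52)(7 - 4) = 49.5.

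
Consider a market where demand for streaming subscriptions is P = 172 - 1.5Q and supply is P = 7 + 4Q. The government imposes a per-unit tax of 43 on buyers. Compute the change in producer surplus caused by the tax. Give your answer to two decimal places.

Pre-tax equilibrium: 172 - 1.5Q = 7 + 4Q gives Q* = 30, P* = 127.
With the tax, buyers' net willingness to pay falls by 43: (172 - 43) - 1.5Q = 7 + 4Q, so Q_t = 22.1818. Buyers pay P_b = 138.7273; sellers receive P_s = P_b - 43 = 95.7273.
Producers lose the trapezoid between P_s and P* out to Q_t plus the triangle from Q_t to Q*: change in PS = 984.0661 - 1800 = -815.9339.

-815.93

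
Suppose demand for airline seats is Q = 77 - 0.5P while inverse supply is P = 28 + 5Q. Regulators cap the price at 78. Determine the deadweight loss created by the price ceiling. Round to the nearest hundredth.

224.00

Rewriting demand in inverse form: P = 154 - 2Q.
Free-market equilibrium: 154 - 2Q = 28 + 5Q gives Q* = 18, P* = 118.
At P = 78, sellers supply (78 - 28)/5 = 10 while buyers want more, so the quantity traded is 10 at price 78.
The lost-trades triangle has base Q* - 10 = 8 and height equal to the gap between the curves at Q = 10, which is 134 - 78 = 56. DWL = (1/2)(8)(56) = 224.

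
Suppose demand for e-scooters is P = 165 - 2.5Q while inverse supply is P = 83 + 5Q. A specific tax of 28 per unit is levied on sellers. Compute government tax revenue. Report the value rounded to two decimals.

Without the tax, 165 - 2.5Q = 83 + 5Q so Q* = 10.9333 and P* = 137.6667.
A tax on sellers shifts supply up by 28: 165 - 2.5Q = 83 + 5Q + 28, so Q_t = 7.2. Buyers pay P_b = 147; sellers receive P_s = P_b - 28 = 119.
Revenue is the tax times quantity traded: 28 x 7.2 = 201.6.

201.60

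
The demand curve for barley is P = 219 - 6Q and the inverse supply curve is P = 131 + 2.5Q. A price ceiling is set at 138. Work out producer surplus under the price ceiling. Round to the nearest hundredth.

Free-market equilibrium: 219 - 6Q = 131 + 2.5Q gives Q* = 10.3529, P* = 156.8824.
At the ceiling price 138, quantity supplied is (138 - 131)/2.5 = 2.8; supply is the short side, so Q = 2.8 trades at P = 138.
PS is the triangle above supply below 138: (1/2)(2.8)(138 - 131) = 9.8.

9.80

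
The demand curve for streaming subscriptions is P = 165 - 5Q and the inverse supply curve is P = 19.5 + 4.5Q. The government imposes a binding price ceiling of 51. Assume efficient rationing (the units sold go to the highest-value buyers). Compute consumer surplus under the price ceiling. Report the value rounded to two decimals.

675.50

Without the control, 165 - 5Q = 19.5 + 4.5Q so Q* = 15.3158 and P* = 88.4211.
At the ceiling price 51, quantity supplied is (51 - 19.5)/4.5 = 7; supply is the short side, so Q = 7 trades at P = 51.
The demand price at Q = 7 is 130. CS is the trapezoid between demand and 51 over [0, 7]: (1/2)[(165 - 51) + (130 - 51)](7) = 675.5.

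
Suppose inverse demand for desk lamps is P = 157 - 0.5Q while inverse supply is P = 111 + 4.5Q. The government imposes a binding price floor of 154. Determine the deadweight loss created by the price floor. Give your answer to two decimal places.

Without the control, 157 - 0.5Q = 111 + 4.5Q so Q* = 9.2 and P* = 152.4.
At P = 154, buyers demand (157 - 154)/0.5 = 6 while sellers would supply more, so the quantity traded is 6 at price 154.
At Q = 6 the demand price is 154 and the supply price is 138. Deadweight loss is the triangle between the curves from 6 to 9.2: (1/2)(154 - 138)(9.2 - 6) = 25.6.

25.60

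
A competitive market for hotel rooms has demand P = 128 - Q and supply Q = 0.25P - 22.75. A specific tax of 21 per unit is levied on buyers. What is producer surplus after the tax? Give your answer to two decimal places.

Rewriting supply in inverse form: P = 91 + 4Q.
Without the tax, 128 - Q = 91 + 4Q so Q* = 7.4 and P* = 120.6.
A tax on buyers shifts demand down by 21: (128 - 21) - Q = 91 + 4Q, so Q_t = 3.2. Buyers pay P_b = 124.8; sellers receive P_s = P_b - 21 = 103.8.
PS = (1/2)(Q_t)(P_s - 91) = (1/2)(3.2)(12.8) = 20.48.

20.48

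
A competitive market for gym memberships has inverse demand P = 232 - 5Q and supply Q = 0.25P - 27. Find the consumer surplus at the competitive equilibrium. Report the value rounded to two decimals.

Rewriting supply in inverse form: P = 108 + 4Q.
Set 232 - 5Q = 108 + 4Q, which gives 124 = 9Q, so Q* = 13.7778 and P* = 232 - 5(13.7778) = 163.1111.
The demand choke price is 232, so CS = (1/2)(Q*)(232 - P*) = (1/2)(13.7778)(68.8889) = 474.5679.

474.57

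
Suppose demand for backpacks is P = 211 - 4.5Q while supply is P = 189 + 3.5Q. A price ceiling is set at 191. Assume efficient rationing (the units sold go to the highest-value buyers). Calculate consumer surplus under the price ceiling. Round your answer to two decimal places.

10.69

Free-market equilibrium: 211 - 4.5Q = 189 + 3.5Q gives Q* = 2.75, P* = 198.625.
At the ceiling price 191, quantity supplied is (191 - 189)/3.5 = 0.5714; supply is the short side, so Q = 0.5714 trades at P = 191.
The demand price at Q = 0.5714 is 208.4286. CS is the trapezoid between demand and 191 over [0, 0.5714]: (1/2)[(211 - 191) + (208.4286 - 191)](0.5714) = 10.6939.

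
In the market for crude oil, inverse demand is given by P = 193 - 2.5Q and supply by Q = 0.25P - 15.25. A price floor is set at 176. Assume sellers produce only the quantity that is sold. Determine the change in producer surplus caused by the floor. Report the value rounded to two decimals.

Rewriting supply in inverse form: P = 61 + 4Q.
Without the control, 193 - 2.5Q = 61 + 4Q so Q* = 20.3077 and P* = 142.2308.
At the floor price 176, quantity demanded is (193 - 176)/2.5 = 6.8; demand is the short side, so Q = 6.8 trades at P = 176.
PS goes from (1/2)(20.3077)(81.2308) = 824.8047 to 689.52 (computed as (176 - 61)(6.8) - (1/2)(4)(6.8)^2), a change of -135.2847.

-135.28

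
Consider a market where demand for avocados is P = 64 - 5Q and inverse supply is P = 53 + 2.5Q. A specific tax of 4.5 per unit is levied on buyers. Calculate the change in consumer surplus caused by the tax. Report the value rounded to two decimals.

-3.50

Pre-tax equilibrium: 64 - 5Q = 53 + 2.5Q gives Q* = 1.4667, P* = 56.6667.
A tax on buyers shifts demand down by 4.5: (64 - 4.5) - 5Q = 53 + 2.5Q, so Q_t = 0.8667. Buyers pay P_b = 59.6667; sellers receive P_s = P_b - 4.5 = 55.1667.
Consumers lose the trapezoid between P* and P_b out to Q_t plus the triangle from Q_t to Q*: change in CS = 1.8778 - 5.3778 = -3.5.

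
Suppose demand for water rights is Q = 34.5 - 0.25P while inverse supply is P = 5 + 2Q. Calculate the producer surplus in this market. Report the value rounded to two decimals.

Rewriting demand in inverse form: P = 138 - 4Q.
Equilibrium: 138 - 4Q = 5 + 2Q, so Q* = 22.1667 and P* = 49.3333.
The supply curve's price intercept is 5, so PS = (1/2)(Q*)(P* - 5) = (1/2)(22.1667)(44.3333) = 491.3611.

491.36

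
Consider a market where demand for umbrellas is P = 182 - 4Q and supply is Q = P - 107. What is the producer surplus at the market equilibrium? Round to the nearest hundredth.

112.50

Rewriting supply in inverse form: P = 107 + Q.
Setting demand equal to supply, 75 = 5Q, so Q* = 15 and P* = 122.
The supply curve's price intercept is 107, so PS = (1/2)(Q*)(P* - 107) = (1/2)(15)(15) = 112.5.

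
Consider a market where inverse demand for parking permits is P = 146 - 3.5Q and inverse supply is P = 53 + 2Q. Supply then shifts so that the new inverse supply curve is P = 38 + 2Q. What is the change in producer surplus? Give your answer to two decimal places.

Initial equilibrium: Q_0 = 16.9091, P_0 = 86.8182; CS_0 = (1/2)(16.9091)(59.1818) = 500.3554, PS_0 = (1/2)(16.9091)(33.8182) = 285.9174.
New equilibrium: 146 - 3.5Q = 38 + 2Q gives Q_1 = 19.6364, P_1 = 77.2727; CS_1 = 674.7769, PS_1 = 385.5868.
Change in producer surplus = 385.5868 - 285.9174 = 99.6694.

99.67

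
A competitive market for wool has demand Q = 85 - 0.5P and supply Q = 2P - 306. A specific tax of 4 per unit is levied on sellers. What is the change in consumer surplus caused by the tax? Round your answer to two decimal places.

-19.20

Rewriting demand in inverse form: P = 170 - 2Q.
Rewriting supply in inverse form: P = 153 + 0.5Q.
Pre-tax equilibrium: 170 - 2Q = 153 + 0.5Q gives Q* = 6.8, P* = 156.4.
A tax on sellers shifts supply up by 4: 170 - 2Q = 153 + 0.5Q + 4, so Q_t = 5.2. Buyers pay P_b = 159.6; sellers receive P_s = P_b - 4 = 155.6.
CS falls from (1/2)(6.8)(13.6) = 46.24 to (1/2)(5.2)(10.4) = 27.04, a change of -19.2.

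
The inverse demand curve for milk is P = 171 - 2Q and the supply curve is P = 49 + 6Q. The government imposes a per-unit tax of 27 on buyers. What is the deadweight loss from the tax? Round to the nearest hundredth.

Pre-tax equilibrium: 171 - 2Q = 49 + 6Q gives Q* = 15.25, P* = 140.5.
A tax on buyers shifts demand down by 27: (171 - 27) - 2Q = 49 + 6Q, so Q_t = 11.875. Buyers pay P_b = 147.25; sellers receive P_s = P_b - 27 = 120.25.
Deadweight loss is the triangle between the curves from Q_t to Q*: (1/2)(15.25 - 11.875)(27) = 45.5625.

45.56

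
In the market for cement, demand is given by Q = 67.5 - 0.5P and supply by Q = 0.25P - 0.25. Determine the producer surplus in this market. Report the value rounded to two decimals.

Rewriting demand in inverse form: P = 135 - 2Q.
Rewriting supply in inverse form: P = 1 + 4Q.
Setting demand equal to supply, 134 = 6Q, so Q* = 22.3333 and P* = 90.3333.
The supply curve's price intercept is 1, so PS = (1/2)(Q*)(P* - 1) = (1/2)(22.3333)(89.3333) = 997.5556.

997.56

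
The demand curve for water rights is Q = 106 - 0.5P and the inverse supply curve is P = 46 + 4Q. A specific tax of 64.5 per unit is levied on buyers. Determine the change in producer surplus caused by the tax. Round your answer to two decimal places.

Rewriting demand in inverse form: P = 212 - 2Q.
Pre-tax equilibrium: 212 - 2Q = 46 + 4Q gives Q* = 27.6667, P* = 156.6667.
With the tax, buyers' net willingness to pay falls by 64.5: (212 - 64.5) - 2Q = 46 + 4Q, so Q_t = 16.9167. Buyers pay P_b = 178.1667; sellers receive P_s = P_b - 64.5 = 113.6667.
PS falls from (1/2)(27.6667)(110.6667) = 1530.8889 to (1/2)(16.9167)(67.6667) = 572.3472, a change of -958.5417.

-958.54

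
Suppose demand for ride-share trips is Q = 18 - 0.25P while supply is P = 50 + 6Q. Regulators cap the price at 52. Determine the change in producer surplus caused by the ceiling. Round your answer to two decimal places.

Rewriting demand in inverse form: P = 72 - 4Q.
Without the control, 72 - 4Q = 50 + 6Q so Q* = 2.2 and P* = 63.2.
At the ceiling price 52, quantity supplied is (52 - 50)/6 = 0.3333; supply is the short side, so Q = 0.3333 trades at P = 52.
PS goes from (1/2)(2.2)(13.2) = 14.52 to 0.3333 (computed as (52 - 50)(0.3333) - (1/2)(6)(0.3333)^2), a change of -14.1867.

-14.19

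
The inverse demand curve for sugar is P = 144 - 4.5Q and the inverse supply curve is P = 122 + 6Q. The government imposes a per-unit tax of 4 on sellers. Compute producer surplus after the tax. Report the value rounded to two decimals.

Pre-tax equilibrium: 144 - 4.5Q = 122 + 6Q gives Q* = 2.0952, P* = 134.5714.
With the tax, sellers need 4 more per unit: 144 - 4.5Q = 122 + 6Q + 4, so Q_t = 1.7143. Buyers pay P_b = 136.2857; sellers receive P_s = P_b - 4 = 132.2857.
PS = (1/2)(Q_t)(P_s - 122) = (1/2)(1.7143)(10.2857) = 8.8163.

8.82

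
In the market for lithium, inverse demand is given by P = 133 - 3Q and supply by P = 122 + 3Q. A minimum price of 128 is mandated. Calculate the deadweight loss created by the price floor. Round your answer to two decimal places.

0.08

Free-market equilibrium: 133 - 3Q = 122 + 3Q gives Q* = 1.8333, P* = 127.5.
At the floor price 128, quantity demanded is (133 - 128)/3 = 1.6667; demand is the short side, so Q = 1.6667 trades at P = 128.
The lost-trades triangle has base Q* - 1.6667 = 0.1667 and height equal to the gap between the curves at Q = 1.6667, which is 128 - 127 = 1. DWL = (1/2)(0.1667)(1) = 0.0833.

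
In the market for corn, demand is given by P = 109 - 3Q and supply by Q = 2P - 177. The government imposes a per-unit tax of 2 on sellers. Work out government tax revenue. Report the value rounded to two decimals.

Rewriting supply in inverse form: P = 88.5 + 0.5Q.
Pre-tax equilibrium: 109 - 3Q = 88.5 + 0.5Q gives Q* = 5.8571, P* = 91.4286.
With the tax, sellers need 2 more per unit: 109 - 3Q = 88.5 + 0.5Q + 2, so Q_t = 5.2857. Buyers pay P_b = 93.1429; sellers receive P_s = P_b - 2 = 91.1429.
Tax revenue = t x Q_t = 2 x 5.2857 = 10.5714.

10.57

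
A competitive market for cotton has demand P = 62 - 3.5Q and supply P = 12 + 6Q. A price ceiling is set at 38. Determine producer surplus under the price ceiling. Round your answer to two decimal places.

56.33

Free-market equilibrium: 62 - 3.5Q = 12 + 6Q gives Q* = 5.2632, P* = 43.5789.
At the ceiling price 38, quantity supplied is (38 - 12)/6 = 4.3333; supply is the short side, so Q = 4.3333 trades at P = 38.
PS is the triangle above supply below 38: (1/2)(4.3333)(38 - 12) = 56.3333.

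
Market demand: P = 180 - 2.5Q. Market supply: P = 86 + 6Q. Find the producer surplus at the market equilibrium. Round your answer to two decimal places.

366.89

Set 180 - 2.5Q = 86 + 6Q, which gives 94 = 8.5Q, so Q* = 11.0588 and P* = 180 - 2.5(11.0588) = 152.3529.
The supply curve's price intercept is 86, so PS = (1/2)(Q*)(P* - 86) = (1/2)(11.0588)(66.3529) = 366.8927.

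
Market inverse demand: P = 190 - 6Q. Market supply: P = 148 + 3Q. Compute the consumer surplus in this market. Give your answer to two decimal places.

Set 190 - 6Q = 148 + 3Q, which gives 42 = 9Q, so Q* = 4.6667 and P* = 190 - 6(4.6667) = 162.
Consumer surplus is the triangle under demand above P*: (1/2)(4.6667)(190 - 162) = (1/2)(4.6667)(28) = 65.3333.

65.33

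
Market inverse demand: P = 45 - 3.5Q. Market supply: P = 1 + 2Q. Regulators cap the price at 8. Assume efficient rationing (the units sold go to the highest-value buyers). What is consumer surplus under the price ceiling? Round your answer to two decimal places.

108.06

Without the control, 45 - 3.5Q = 1 + 2Q so Q* = 8 and P* = 17.
At P = 8, sellers supply (8 - 1)/2 = 3.5 while buyers want more, so the quantity traded is 3.5 at price 8.
The demand price at Q = 3.5 is 32.75. CS is the trapezoid between demand and 8 over [0, 3.5]: (1/2)[(45 - 8) + (32.75 - 8)](3.5) = 108.0625.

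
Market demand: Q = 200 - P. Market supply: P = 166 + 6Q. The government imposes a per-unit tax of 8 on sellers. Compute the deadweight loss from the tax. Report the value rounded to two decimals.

Rewriting demand in inverse form: P = 200 - Q.
Without the tax, 200 - Q = 166 + 6Q so Q* = 4.8571 and P* = 195.1429.
With the tax, sellers need 8 more per unit: 200 - Q = 166 + 6Q + 8, so Q_t = 3.7143. Buyers pay P_b = 196.2857; sellers receive P_s = P_b - 8 = 188.2857.
The welfare triangle lost has base Q* - Q_t = 1.1429 and height t = 8, so DWL = (1/2)(1.1429)(8) = 4.5714.

4.57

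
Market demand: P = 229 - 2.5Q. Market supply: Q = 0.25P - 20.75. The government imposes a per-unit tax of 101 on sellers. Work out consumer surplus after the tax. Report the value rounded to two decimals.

59.91

Rewriting supply in inverse form: P = 83 + 4Q.
Without the tax, 229 - 2.5Q = 83 + 4Q so Q* = 22.4615 and P* = 172.8462.
With the tax, sellers need 101 more per unit: 229 - 2.5Q = 83 + 4Q + 101, so Q_t = 6.9231. Buyers pay P_b = 211.6923; sellers receive P_s = P_b - 101 = 110.6923.
CS = (1/2)(Q_t)(229 - P_b) = (1/2)(6.9231)(17.3077) = 59.9112.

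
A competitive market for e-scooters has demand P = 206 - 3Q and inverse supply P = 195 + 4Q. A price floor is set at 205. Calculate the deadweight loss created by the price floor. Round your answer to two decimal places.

5.37

Free-market equilibrium: 206 - 3Q = 195 + 4Q gives Q* = 1.5714, P* = 201.2857.
At the floor price 205, quantity demanded is (206 - 205)/3 = 0.3333; demand is the short side, so Q = 0.3333 trades at P = 205.
At Q = 0.3333 the demand price is 205 and the supply price is 196.3333. Deadweight loss is the triangle between the curves from 0.3333 to 1.5714: (1/2)(205 - 196.3333)(1.5714 - 0.3333) = 5.3651.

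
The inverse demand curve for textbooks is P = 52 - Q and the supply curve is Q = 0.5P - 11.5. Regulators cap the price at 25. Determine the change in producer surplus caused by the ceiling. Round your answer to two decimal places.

-92.44

Rewriting supply in inverse form: P = 23 + 2Q.
Without the control, 52 - Q = 23 + 2Q so Q* = 9.6667 and P* = 42.3333.
At P = 25, sellers supply (25 - 23)/2 = 1 while buyers want more, so the quantity traded is 1 at price 25.
PS goes from (1/2)(9.6667)(19.3333) = 93.4444 to 1 (computed as (25 - 23)(1) - (1/2)(2)(1)^2), a change of -92.4444.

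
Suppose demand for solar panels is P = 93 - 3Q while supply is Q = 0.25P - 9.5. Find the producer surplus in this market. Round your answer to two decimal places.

Rewriting supply in inverse form: P = 38 + 4Q.
Set 93 - 3Q = 38 + 4Q, which gives 55 = 7Q, so Q* = 7.8571 and P* = 93 - 3(7.8571) = 69.4286.
PS is the area between P* and the supply curve from 0 to Q*: (1/2)(7.8571)(31.4286) = 123.4694.

123.47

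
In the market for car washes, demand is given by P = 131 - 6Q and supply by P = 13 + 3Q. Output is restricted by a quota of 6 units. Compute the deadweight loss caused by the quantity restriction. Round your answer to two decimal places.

227.56

Unrestricted equilibrium: Q* = (131 - 13)/(6 + 3) = 13.1111.
At Q = 6 the demand price is 131 - 6(6) = 95 and the supply price is 13 + 3(6) = 31.
DWL = (1/2)(gap between curves at 6) x (Q* - 6) = (1/2)(64)(7.1111) = 227.5556.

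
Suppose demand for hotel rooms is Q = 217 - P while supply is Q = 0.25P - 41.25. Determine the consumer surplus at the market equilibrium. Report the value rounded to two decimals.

Rewriting demand in inverse form: P = 217 - Q.
Rewriting supply in inverse form: P = 165 + 4Q.
Setting demand equal to supply, 52 = 5Q, so Q* = 10.4 and P* = 206.6.
Consumer surplus is the triangle under demand above P*: (1/2)(10.4)(217 - 206.6) = (1/2)(10.4)(10.4) = 54.08.

54.08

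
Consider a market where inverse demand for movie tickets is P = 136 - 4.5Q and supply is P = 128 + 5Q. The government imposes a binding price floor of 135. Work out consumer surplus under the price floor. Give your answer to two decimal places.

0.11

Without the control, 136 - 4.5Q = 128 + 5Q so Q* = 0.8421 and P* = 132.2105.
At P = 135, buyers demand (136 - 135)/4.5 = 0.2222 while sellers would supply more, so the quantity traded is 0.2222 at price 135.
CS is the triangle under demand above 135: (1/2)(0.2222)(136 - 135) = 0.1111.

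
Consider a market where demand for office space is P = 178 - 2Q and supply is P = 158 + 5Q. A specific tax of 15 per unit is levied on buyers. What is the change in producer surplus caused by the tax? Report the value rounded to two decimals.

-19.13

Without the tax, 178 - 2Q = 158 + 5Q so Q* = 2.8571 and P* = 172.2857.
A tax on buyers shifts demand down by 15: (178 - 15) - 2Q = 158 + 5Q, so Q_t = 0.7143. Buyers pay P_b = 176.5714; sellers receive P_s = P_b - 15 = 161.5714.
PS falls from (1/2)(2.8571)(14.2857) = 20.4082 to (1/2)(0.7143)(3.5714) = 1.2755, a change of -19.1327.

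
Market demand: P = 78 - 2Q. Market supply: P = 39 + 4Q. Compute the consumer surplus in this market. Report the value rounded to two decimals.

Equilibrium: 78 - 2Q = 39 + 4Q, so Q* = 6.5 and P* = 65.
Consumer surplus is the triangle under demand above P*: (1/2)(6.5)(78 - 65) = (1/2)(6.5)(13) = 42.25.

42.25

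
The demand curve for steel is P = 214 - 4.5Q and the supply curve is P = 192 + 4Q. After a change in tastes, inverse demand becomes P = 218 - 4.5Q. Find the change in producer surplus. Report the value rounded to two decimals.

5.31

Initial equilibrium: Q_0 = 2.5882, P_0 = 202.3529; CS_0 = (1/2)(2.5882)(11.6471) = 15.0727, PS_0 = (1/2)(2.5882)(10.3529) = 13.3979.
New equilibrium: 218 - 4.5Q = 192 + 4Q gives Q_1 = 3.0588, P_1 = 204.2353; CS_1 = 21.0519, PS_1 = 18.7128.
Change in producer surplus = 18.7128 - 13.3979 = 5.3149.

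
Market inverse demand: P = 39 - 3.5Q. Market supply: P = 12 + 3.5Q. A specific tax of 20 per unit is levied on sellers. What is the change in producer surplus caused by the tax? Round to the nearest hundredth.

-24.29

Without the tax, 39 - 3.5Q = 12 + 3.5Q so Q* = 3.8571 and P* = 25.5.
With the tax, sellers need 20 more per unit: 39 - 3.5Q = 12 + 3.5Q + 20, so Q_t = 1. Buyers pay P_b = 35.5; sellers receive P_s = P_b - 20 = 15.5.
PS falls from (1/2)(3.8571)(13.5) = 26.0357 to (1/2)(1)(3.5) = 1.75, a change of -24.2857.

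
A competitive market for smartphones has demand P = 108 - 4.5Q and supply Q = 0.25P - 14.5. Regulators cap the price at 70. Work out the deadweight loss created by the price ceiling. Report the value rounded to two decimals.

35.31

Rewriting supply in inverse form: P = 58 + 4Q.
Free-market equilibrium: 108 - 4.5Q = 58 + 4Q gives Q* = 5.8824, P* = 81.5294.
At the ceiling price 70, quantity supplied is (70 - 58)/4 = 3; supply is the short side, so Q = 3 trades at P = 70.
At Q = 3 the demand price is 94.5 and the supply price is 70. Deadweight loss is the triangle between the curves from 3 to 5.8824: (1/2)(94.5 - 70)(5.8824 - 3) = 35.3088.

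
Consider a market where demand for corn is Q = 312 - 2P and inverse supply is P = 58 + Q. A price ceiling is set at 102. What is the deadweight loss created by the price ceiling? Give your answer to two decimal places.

Rewriting demand in inverse form: P = 156 - 0.5Q.
Without the control, 156 - 0.5Q = 58 + Q so Q* = 65.3333 and P* = 123.3333.
At the ceiling price 102, quantity supplied is (102 - 58)/1 = 44; supply is the short side, so Q = 44 trades at P = 102.
At Q = 44 the demand price is 134 and the supply price is 102. Deadweight loss is the triangle between the curves from 44 to 65.3333: (1/2)(134 - 102)(65.3333 - 44) = 341.3333.

341.33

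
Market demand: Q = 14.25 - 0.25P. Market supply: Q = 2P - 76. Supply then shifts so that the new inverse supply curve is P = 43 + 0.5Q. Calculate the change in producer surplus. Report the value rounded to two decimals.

Rewriting demand in inverse form: P = 57 - 4Q.
Rewriting supply in inverse form: P = 38 + 0.5Q.
Initial equilibrium: Q_0 = 4.2222, P_0 = 40.1111; CS_0 = (1/2)(4.2222)(16.8889) = 35.6543, PS_0 = (1/2)(4.2222)(2.1111) = 4.4568.
New equilibrium: 57 - 4Q = 43 + 0.5Q gives Q_1 = 3.1111, P_1 = 44.5556; CS_1 = 19.358, PS_1 = 2.4198.
Change in producer surplus = 2.4198 - 4.4568 = -2.037.

-2.04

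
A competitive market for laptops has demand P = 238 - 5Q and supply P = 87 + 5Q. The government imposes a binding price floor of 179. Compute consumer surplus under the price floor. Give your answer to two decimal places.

348.10

Free-market equilibrium: 238 - 5Q = 87 + 5Q gives Q* = 15.1, P* = 162.5.
At the floor price 179, quantity demanded is (238 - 179)/5 = 11.8; demand is the short side, so Q = 11.8 trades at P = 179.
CS is the triangle under demand above 179: (1/2)(11.8)(238 - 179) = 348.1.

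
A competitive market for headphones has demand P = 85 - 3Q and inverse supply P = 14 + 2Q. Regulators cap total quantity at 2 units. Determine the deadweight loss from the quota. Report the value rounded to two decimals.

372.10

Without the quota, 85 - 3Q = 14 + 2Q gives Q* = 14.2.
At Q = 2 the demand price is 85 - 3(2) = 79 and the supply price is 14 + 2(2) = 18.
Deadweight loss is the triangle between the curves from 2 to 14.2: (1/2)(79 - 18)(14.2 - 2) = 372.1.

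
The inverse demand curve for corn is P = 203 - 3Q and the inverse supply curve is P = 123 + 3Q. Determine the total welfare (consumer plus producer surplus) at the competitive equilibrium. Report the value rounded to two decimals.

533.33

Equilibrium: 203 - 3Q = 123 + 3Q, so Q* = 13.3333 and P* = 163.
Total surplus is the full triangle between the curves from 0 to Q*: (1/2)(13.3333)(203 - 123) = 533.3333.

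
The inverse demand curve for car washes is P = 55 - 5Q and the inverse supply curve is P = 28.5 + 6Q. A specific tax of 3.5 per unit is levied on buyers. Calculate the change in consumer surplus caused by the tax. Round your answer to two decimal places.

Pre-tax equilibrium: 55 - 5Q = 28.5 + 6Q gives Q* = 2.4091, P* = 42.9545.
With the tax, buyers' net willingness to pay falls by 3.5: (55 - 3.5) - 5Q = 28.5 + 6Q, so Q_t = 2.0909. Buyers pay P_b = 44.5455; sellers receive P_s = P_b - 3.5 = 41.0455.
Consumers lose the trapezoid between P* and P_b out to Q_t plus the triangle from Q_t to Q*: change in CS = 10.9298 - 14.5093 = -3.5795.

-3.58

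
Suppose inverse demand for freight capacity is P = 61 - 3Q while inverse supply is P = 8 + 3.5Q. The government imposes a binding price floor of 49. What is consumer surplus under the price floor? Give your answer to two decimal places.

24.00

Free-market equilibrium: 61 - 3Q = 8 + 3.5Q gives Q* = 8.1538, P* = 36.5385.
At the floor price 49, quantity demanded is (61 - 49)/3 = 4; demand is the short side, so Q = 4 trades at P = 49.
CS is the triangle under demand above 49: (1/2)(4)(61 - 49) = 24.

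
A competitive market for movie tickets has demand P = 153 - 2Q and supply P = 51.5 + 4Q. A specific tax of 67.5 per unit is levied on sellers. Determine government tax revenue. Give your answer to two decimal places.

Without the tax, 153 - 2Q = 51.5 + 4Q so Q* = 16.9167 and P* = 119.1667.
A tax on sellers shifts supply up by 67.5: 153 - 2Q = 51.5 + 4Q + 67.5, so Q_t = 5.6667. Buyers pay P_b = 141.6667; sellers receive P_s = P_b - 67.5 = 74.1667.
Tax revenue = t x Q_t = 67.5 x 5.6667 = 382.5.

382.50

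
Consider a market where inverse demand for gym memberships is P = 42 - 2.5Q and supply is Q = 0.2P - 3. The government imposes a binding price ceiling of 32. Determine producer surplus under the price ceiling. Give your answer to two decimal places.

Rewriting supply in inverse form: P = 15 + 5Q.
Without the control, 42 - 2.5Q = 15 + 5Q so Q* = 3.6 and P* = 33.
At the ceiling price 32, quantity supplied is (32 - 15)/5 = 3.4; supply is the short side, so Q = 3.4 trades at P = 32.
PS is the triangle above supply below 32: (1/2)(3.4)(32 - 15) = 28.9.

28.90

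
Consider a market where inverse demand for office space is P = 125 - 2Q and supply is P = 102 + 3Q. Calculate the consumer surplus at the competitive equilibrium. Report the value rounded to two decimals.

Setting demand equal to supply, 23 = 5Q, so Q* = 4.6 and P* = 115.8.
Consumer surplus is the triangle under demand above P*: (1/2)(4.6)(125 - 115.8) = (1/2)(4.6)(9.2) = 21.16.

21.16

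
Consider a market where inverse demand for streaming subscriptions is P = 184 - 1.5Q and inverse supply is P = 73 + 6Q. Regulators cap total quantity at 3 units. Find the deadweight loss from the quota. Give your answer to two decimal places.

522.15

Without the quota, 184 - 1.5Q = 73 + 6Q gives Q* = 14.8.
At Q = 3 the demand price is 184 - 1.5(3) = 179.5 and the supply price is 73 + 6(3) = 91.
Deadweight loss is the triangle between the curves from 3 to 14.8: (1/2)(179.5 - 91)(14.8 - 3) = 522.15.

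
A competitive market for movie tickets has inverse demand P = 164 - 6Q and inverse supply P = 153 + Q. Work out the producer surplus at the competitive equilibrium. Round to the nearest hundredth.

1.23

Set 164 - 6Q = 153 + Q, which gives 11 = 7Q, so Q* = 1.5714 and P* = 164 - 6(1.5714) = 154.5714.
The supply curve's price intercept is 153, so PS = (1/2)(Q*)(P* - 153) = (1/2)(1.5714)(1.5714) = 1.2347.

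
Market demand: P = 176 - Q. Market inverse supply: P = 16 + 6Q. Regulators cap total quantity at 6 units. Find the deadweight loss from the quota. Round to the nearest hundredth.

Unrestricted equilibrium: Q* = (176 - 16)/(1 + 6) = 22.8571.
At Q = 6 the demand price is 176 - (6) = 170 and the supply price is 16 + 6(6) = 52.
Deadweight loss is the triangle between the curves from 6 to 22.8571: (1/2)(170 - 52)(22.8571 - 6) = 994.5714.

994.57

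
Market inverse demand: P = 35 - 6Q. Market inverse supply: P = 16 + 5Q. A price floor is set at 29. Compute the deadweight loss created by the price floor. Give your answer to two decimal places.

Without the control, 35 - 6Q = 16 + 5Q so Q* = 1.7273 and P* = 24.6364.
At the floor price 29, quantity demanded is (35 - 29)/6 = 1; demand is the short side, so Q = 1 trades at P = 29.
At Q = 1 the demand price is 29 and the supply price is 21. Deadweight loss is the triangle between the curves from 1 to 1.7273: (1/2)(29 - 21)(1.7273 - 1) = 2.9091.

2.91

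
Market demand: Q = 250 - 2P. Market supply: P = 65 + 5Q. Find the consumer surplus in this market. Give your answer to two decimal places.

Rewriting demand in inverse form: P = 125 - 0.5Q.
Equilibrium: 125 - 0.5Q = 65 + 5Q, so Q* = 10.9091 and P* = 119.5455.
The demand choke price is 125, so CS = (1/2)(Q*)(125 - P*) = (1/2)(10.9091)(5.4545) = 29.7521.

29.75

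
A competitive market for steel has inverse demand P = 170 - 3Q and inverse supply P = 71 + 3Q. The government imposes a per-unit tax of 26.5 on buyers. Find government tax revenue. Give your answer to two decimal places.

320.21

Without the tax, 170 - 3Q = 71 + 3Q so Q* = 16.5 and P* = 120.5.
A tax on buyers shifts demand down by 26.5: (170 - 26.5) - 3Q = 71 + 3Q, so Q_t = 12.0833. Buyers pay P_b = 133.75; sellers receive P_s = P_b - 26.5 = 107.25.
Revenue is the tax times quantity traded: 26.5 x 12.0833 = 320.2083.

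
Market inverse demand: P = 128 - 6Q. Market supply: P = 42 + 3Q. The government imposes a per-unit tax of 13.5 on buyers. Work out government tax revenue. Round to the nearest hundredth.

108.75

Without the tax, 128 - 6Q = 42 + 3Q so Q* = 9.5556 and P* = 70.6667.
A tax on buyers shifts demand down by 13.5: (128 - 13.5) - 6Q = 42 + 3Q, so Q_t = 8.0556. Buyers pay P_b = 79.6667; sellers receive P_s = P_b - 13.5 = 66.1667.
Revenue is the tax times quantity traded: 13.5 x 8.0556 = 108.75.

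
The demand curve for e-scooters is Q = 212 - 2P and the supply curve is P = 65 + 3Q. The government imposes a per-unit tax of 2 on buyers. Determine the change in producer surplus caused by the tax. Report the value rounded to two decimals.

-19.59

Rewriting demand in inverse form: P = 106 - 0.5Q.
Without the tax, 106 - 0.5Q = 65 + 3Q so Q* = 11.7143 and P* = 100.1429.
With the tax, buyers' net willingness to pay falls by 2: (106 - 2) - 0.5Q = 65 + 3Q, so Q_t = 11.1429. Buyers pay P_b = 100.4286; sellers receive P_s = P_b - 2 = 98.4286.
PS falls from (1/2)(11.7143)(35.1429) = 205.8367 to (1/2)(11.1429)(33.4286) = 186.2449, a change of -19.5918.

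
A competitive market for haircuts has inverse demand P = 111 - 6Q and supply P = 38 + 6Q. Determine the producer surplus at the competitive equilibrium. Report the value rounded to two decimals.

111.02

Set 111 - 6Q = 38 + 6Q, which gives 73 = 12Q, so Q* = 6.0833 and P* = 111 - 6(6.0833) = 74.5.
Producer surplus is the triangle above supply below P*: (1/2)(6.0833)(74.5 - 38) = (1/2)(6.0833)(36.5) = 111.0208.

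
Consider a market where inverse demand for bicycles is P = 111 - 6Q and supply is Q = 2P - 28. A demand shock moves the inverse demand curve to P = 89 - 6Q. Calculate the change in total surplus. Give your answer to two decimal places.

-291.08

Rewriting supply in inverse form: P = 14 + 0.5Q.
Initial equilibrium: Q_0 = 14.9231, P_0 = 21.4615; CS_0 = (1/2)(14.9231)(89.5385) = 668.0947, PS_0 = (1/2)(14.9231)(7.4615) = 55.6746.
New equilibrium: 89 - 6Q = 14 + 0.5Q gives Q_1 = 11.5385, P_1 = 19.7692; CS_1 = 399.4083, PS_1 = 33.284.
Change in total surplus = (399.4083 + 33.284) - (668.0947 + 55.6746) = -291.0769.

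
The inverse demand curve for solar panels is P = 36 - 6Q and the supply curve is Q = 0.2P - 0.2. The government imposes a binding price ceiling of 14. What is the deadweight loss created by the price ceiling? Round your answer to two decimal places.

Rewriting supply in inverse form: P = 1 + 5Q.
Free-market equilibrium: 36 - 6Q = 1 + 5Q gives Q* = 3.1818, P* = 16.9091.
At P = 14, sellers supply (14 - 1)/5 = 2.6 while buyers want more, so the quantity traded is 2.6 at price 14.
The lost-trades triangle has base Q* - 2.6 = 0.5818 and height equal to the gap between the curves at Q = 2.6, which is 20.4 - 14 = 6.4. DWL = (1/2)(0.5818)(6.4) = 1.8618.

1.86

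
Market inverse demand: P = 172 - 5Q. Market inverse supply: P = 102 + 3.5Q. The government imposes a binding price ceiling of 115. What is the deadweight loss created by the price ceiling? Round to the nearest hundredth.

86.87

Free-market equilibrium: 172 - 5Q = 102 + 3.5Q gives Q* = 8.2353, P* = 130.8235.
At the ceiling price 115, quantity supplied is (115 - 102)/3.5 = 3.7143; supply is the short side, so Q = 3.7143 trades at P = 115.
The lost-trades triangle has base Q* - 3.7143 = 4.521 and height equal to the gap between the curves at Q = 3.7143, which is 153.4286 - 115 = 38.4286. DWL = (1/2)(4.521)(38.4286) = 86.8679.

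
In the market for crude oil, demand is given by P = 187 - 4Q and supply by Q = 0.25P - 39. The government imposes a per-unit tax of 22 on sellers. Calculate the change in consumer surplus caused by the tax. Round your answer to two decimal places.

Rewriting supply in inverse form: P = 156 + 4Q.
Pre-tax equilibrium: 187 - 4Q = 156 + 4Q gives Q* = 3.875, P* = 171.5.
A tax on sellers shifts supply up by 22: 187 - 4Q = 156 + 4Q + 22, so Q_t = 1.125. Buyers pay P_b = 182.5; sellers receive P_s = P_b - 22 = 160.5.
CS falls from (1/2)(3.875)(15.5) = 30.0312 to (1/2)(1.125)(4.5) = 2.5312, a change of -27.5.

-27.50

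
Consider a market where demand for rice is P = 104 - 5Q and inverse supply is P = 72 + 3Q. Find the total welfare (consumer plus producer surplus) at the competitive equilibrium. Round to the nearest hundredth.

Equilibrium: 104 - 5Q = 72 + 3Q, so Q* = 4 and P* = 84.
Total surplus is the full triangle between the curves from 0 to Q*: (1/2)(4)(104 - 72) = 64.

64.00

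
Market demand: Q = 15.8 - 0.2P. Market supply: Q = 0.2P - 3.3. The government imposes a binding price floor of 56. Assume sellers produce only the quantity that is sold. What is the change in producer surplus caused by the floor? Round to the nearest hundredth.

31.14

Rewriting demand in inverse form: P = 79 - 5Q.
Rewriting supply in inverse form: P = 16.5 + 5Q.
Without the control, 79 - 5Q = 16.5 + 5Q so Q* = 6.25 and P* = 47.75.
At P = 56, buyers demand (79 - 56)/5 = 4.6 while sellers would supply more, so the quantity traded is 4.6 at price 56.
PS goes from (1/2)(6.25)(31.25) = 97.6562 to 128.8 (computed as (56 - 16.5)(4.6) - (1/2)(5)(4.6)^2), a change of 31.1438.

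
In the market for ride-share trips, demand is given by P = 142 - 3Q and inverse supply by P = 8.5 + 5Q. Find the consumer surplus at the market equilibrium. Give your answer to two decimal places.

Equilibrium: 142 - 3Q = 8.5 + 5Q, so Q* = 16.6875 and P* = 91.9375.
CS is the area between the demand curve and P* from 0 to Q*: (1/2)(16.6875)(50.0625) = 417.709.

417.71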